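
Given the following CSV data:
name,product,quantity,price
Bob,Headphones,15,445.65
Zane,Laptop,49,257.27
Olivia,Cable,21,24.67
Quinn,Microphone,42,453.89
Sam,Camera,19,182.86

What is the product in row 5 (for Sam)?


Row 5: Sam
Column 'product' = Camera

ANSWER: Camera


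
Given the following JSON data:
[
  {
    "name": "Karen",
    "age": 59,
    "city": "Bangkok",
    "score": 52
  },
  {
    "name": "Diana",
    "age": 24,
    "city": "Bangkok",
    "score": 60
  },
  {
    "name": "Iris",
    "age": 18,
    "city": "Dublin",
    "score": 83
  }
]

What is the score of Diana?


Looking up record where name = Diana
Record index: 1
Field 'score' = 60

ANSWER: 60


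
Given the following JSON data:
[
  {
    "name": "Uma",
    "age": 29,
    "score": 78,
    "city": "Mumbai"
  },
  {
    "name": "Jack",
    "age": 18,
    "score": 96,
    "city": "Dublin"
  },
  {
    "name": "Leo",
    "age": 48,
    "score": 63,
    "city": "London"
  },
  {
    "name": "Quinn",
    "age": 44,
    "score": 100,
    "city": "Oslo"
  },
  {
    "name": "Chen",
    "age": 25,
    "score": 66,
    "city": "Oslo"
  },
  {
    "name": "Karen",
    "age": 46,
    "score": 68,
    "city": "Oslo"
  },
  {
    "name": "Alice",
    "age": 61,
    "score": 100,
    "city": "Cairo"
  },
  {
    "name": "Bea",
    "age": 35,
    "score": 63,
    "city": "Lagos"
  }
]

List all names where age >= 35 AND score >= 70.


Checking both conditions:
  Uma (age=29, score=78) -> no
  Jack (age=18, score=96) -> no
  Leo (age=48, score=63) -> no
  Quinn (age=44, score=100) -> YES
  Chen (age=25, score=66) -> no
  Karen (age=46, score=68) -> no
  Alice (age=61, score=100) -> YES
  Bea (age=35, score=63) -> no


ANSWER: Quinn, Alice


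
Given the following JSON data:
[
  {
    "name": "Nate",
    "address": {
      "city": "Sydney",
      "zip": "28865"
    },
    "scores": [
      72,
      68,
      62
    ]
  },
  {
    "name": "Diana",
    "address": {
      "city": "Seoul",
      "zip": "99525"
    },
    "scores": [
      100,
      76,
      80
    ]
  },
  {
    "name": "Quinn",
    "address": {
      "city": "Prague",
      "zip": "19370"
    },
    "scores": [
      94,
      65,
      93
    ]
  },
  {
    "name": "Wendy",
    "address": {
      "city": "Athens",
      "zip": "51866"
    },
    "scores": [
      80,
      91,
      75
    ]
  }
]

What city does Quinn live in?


Path: records[2].address.city
Value: Prague

ANSWER: Prague


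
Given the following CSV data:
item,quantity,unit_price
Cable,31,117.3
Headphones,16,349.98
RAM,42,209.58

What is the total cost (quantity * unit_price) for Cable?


Row: Cable
quantity = 31
unit_price = 117.3
total = 31 * 117.3 = 3636.3

ANSWER: 3636.3


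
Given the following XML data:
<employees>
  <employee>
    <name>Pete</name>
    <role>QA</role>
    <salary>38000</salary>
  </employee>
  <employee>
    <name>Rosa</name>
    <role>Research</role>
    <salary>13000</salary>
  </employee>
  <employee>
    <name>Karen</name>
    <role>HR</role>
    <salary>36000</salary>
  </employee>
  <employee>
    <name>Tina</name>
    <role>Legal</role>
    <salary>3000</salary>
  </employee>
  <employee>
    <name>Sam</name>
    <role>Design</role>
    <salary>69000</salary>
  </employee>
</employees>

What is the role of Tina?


Searching for <employee> with <name>Tina</name>
Found at position 4
<role>Legal</role>

ANSWER: Legal


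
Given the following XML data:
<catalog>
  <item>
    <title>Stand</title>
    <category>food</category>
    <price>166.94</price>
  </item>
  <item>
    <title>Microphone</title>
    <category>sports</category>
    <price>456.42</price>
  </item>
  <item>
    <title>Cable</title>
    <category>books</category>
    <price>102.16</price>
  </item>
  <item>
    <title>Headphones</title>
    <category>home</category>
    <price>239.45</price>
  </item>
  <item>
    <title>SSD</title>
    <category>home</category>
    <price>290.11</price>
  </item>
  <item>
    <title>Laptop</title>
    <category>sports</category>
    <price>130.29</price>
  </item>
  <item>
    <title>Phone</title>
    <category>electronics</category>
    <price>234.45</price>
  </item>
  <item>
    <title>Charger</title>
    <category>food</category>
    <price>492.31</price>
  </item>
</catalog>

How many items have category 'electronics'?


Scanning <item> elements for <category>electronics</category>:
  Item 7: Phone -> MATCH
Count: 1

ANSWER: 1


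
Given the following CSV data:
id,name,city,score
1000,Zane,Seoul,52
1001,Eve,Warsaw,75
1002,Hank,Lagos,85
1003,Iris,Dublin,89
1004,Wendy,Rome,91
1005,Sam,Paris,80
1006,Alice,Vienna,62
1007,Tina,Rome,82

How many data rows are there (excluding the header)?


Counting rows (excluding header):
Header: id,name,city,score
Data rows: 8

ANSWER: 8


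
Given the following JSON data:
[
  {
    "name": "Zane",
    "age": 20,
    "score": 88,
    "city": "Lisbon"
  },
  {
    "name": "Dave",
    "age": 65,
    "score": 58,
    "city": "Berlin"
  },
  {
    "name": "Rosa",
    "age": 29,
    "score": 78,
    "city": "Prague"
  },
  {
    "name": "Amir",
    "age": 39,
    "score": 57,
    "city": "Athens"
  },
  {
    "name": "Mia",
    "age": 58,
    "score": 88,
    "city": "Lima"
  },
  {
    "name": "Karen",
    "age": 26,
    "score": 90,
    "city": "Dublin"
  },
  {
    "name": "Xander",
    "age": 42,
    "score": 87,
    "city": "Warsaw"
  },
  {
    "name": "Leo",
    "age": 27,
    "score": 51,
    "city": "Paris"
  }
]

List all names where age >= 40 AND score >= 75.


Checking both conditions:
  Zane (age=20, score=88) -> no
  Dave (age=65, score=58) -> no
  Rosa (age=29, score=78) -> no
  Amir (age=39, score=57) -> no
  Mia (age=58, score=88) -> YES
  Karen (age=26, score=90) -> no
  Xander (age=42, score=87) -> YES
  Leo (age=27, score=51) -> no


ANSWER: Mia, Xander


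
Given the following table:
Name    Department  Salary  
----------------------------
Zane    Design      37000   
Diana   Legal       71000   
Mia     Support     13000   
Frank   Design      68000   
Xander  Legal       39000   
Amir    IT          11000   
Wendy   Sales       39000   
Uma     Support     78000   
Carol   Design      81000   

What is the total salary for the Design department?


Design department members:
  Zane: 37000
  Frank: 68000
  Carol: 81000
Total = 37000 + 68000 + 81000 = 186000

ANSWER: 186000


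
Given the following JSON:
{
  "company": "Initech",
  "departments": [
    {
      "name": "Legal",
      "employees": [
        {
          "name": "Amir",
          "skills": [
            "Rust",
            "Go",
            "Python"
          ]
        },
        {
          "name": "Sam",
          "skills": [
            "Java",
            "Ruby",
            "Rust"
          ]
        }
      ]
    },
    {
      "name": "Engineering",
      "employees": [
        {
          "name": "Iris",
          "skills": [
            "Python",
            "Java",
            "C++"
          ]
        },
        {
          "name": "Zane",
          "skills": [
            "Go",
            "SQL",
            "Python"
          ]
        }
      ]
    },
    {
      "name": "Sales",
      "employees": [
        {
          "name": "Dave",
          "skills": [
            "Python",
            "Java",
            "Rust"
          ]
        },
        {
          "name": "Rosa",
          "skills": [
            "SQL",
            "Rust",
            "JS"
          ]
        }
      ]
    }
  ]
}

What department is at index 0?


Path: departments[0].name
Value: Legal

ANSWER: Legal


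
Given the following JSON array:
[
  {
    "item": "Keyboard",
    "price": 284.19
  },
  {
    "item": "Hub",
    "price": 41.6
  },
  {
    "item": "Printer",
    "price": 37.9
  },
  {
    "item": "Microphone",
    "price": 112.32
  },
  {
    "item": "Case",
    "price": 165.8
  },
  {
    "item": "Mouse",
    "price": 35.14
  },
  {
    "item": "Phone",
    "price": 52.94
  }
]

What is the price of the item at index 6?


Array index 6 -> Phone
price = 52.94

ANSWER: 52.94


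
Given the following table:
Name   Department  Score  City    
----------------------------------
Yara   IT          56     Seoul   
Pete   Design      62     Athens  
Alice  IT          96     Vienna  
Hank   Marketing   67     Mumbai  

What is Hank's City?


Row 4: Hank
City = Mumbai

ANSWER: Mumbai


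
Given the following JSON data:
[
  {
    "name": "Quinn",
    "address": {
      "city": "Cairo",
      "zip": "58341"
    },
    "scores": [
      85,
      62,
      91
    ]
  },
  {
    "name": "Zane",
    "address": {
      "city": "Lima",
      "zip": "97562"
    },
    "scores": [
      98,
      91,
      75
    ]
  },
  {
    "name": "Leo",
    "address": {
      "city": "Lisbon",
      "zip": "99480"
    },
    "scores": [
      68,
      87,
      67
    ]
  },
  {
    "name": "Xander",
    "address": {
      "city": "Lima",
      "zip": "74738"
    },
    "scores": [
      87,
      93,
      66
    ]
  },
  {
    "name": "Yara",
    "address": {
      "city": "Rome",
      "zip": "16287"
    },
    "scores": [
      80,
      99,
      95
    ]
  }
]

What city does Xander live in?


Path: records[3].address.city
Value: Lima

ANSWER: Lima


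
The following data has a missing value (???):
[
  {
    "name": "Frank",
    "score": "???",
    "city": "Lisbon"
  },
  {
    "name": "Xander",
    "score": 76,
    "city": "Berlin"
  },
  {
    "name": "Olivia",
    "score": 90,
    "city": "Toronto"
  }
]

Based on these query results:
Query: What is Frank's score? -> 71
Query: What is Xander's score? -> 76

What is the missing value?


The missing value is Frank's score
From query: Frank's score = 71

ANSWER: 71


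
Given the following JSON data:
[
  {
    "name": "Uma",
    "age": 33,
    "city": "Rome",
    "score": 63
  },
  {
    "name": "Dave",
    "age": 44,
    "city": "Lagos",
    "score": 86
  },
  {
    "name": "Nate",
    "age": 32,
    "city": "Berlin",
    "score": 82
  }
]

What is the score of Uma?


Looking up record where name = Uma
Record index: 0
Field 'score' = 63

ANSWER: 63


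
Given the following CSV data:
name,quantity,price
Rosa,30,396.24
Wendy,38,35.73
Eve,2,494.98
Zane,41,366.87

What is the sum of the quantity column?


Values in 'quantity' column:
  Row 1: 30
  Row 2: 38
  Row 3: 2
  Row 4: 41
Sum = 30 + 38 + 2 + 41 = 111

ANSWER: 111


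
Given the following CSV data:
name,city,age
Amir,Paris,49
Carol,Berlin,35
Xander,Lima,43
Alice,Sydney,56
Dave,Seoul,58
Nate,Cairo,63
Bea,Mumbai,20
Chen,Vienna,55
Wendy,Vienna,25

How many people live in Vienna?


Scanning city column for 'Vienna':
  Row 8: Chen -> MATCH
  Row 9: Wendy -> MATCH
Total matches: 2

ANSWER: 2


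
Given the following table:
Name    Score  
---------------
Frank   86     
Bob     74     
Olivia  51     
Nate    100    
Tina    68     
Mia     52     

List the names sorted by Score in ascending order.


Sorting by Score (ascending):
  Olivia: 51
  Mia: 52
  Tina: 68
  Bob: 74
  Frank: 86
  Nate: 100


ANSWER: Olivia, Mia, Tina, Bob, Frank, Nate


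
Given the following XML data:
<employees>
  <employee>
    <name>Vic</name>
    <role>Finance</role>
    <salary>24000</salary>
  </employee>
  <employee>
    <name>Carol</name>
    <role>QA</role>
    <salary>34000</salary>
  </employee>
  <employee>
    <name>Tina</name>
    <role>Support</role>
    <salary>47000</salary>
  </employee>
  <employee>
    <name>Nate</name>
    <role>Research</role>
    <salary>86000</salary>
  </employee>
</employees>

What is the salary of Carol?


Searching for <employee> with <name>Carol</name>
Found at position 2
<salary>34000</salary>

ANSWER: 34000


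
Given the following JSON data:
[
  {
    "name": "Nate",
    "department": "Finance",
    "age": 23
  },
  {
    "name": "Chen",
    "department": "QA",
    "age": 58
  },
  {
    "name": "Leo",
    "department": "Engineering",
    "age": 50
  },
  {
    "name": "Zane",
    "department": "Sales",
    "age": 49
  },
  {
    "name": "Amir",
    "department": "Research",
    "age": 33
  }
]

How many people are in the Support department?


Scanning records for department = Support
  No matches found
Count: 0

ANSWER: 0


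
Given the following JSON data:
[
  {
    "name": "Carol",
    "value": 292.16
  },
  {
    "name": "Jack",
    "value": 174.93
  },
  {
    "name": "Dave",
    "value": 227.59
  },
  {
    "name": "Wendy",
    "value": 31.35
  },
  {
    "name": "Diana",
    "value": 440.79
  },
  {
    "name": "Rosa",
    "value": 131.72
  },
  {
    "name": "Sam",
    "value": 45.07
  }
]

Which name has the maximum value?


Comparing values:
  Carol: 292.16
  Jack: 174.93
  Dave: 227.59
  Wendy: 31.35
  Diana: 440.79
  Rosa: 131.72
  Sam: 45.07
Maximum: Diana (440.79)

ANSWER: Diana


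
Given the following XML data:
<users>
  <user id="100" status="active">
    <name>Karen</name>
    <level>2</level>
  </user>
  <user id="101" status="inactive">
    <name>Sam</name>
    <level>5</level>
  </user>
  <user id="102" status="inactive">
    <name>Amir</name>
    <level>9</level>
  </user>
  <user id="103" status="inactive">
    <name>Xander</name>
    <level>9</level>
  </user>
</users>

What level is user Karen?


Finding user: Karen
<level>2</level>

ANSWER: 2


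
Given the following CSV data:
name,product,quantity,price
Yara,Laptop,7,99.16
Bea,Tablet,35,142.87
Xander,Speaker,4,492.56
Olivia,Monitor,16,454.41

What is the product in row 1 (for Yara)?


Row 1: Yara
Column 'product' = Laptop

ANSWER: Laptop


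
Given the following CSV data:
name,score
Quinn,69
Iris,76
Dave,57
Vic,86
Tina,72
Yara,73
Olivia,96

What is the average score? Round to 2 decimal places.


Scores: 69, 76, 57, 86, 72, 73, 96
Sum = 529
Count = 7
Average = 529 / 7 = 75.57

ANSWER: 75.57


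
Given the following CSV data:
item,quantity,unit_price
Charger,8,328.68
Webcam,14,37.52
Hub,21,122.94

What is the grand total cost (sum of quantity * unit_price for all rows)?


Computing row totals:
  Charger: 8 * 328.68 = 2629.44
  Webcam: 14 * 37.52 = 525.28
  Hub: 21 * 122.94 = 2581.74
Grand total = 2629.44 + 525.28 + 2581.74 = 5736.46

ANSWER: 5736.46


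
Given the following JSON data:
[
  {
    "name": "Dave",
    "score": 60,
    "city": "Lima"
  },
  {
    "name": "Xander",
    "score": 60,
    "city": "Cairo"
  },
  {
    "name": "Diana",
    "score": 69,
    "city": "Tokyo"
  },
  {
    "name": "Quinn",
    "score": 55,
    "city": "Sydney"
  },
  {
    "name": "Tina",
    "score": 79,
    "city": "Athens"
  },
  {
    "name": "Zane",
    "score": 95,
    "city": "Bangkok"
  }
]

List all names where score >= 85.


Filtering records where score >= 85:
  Dave (score=60) -> no
  Xander (score=60) -> no
  Diana (score=69) -> no
  Quinn (score=55) -> no
  Tina (score=79) -> no
  Zane (score=95) -> YES


ANSWER: Zane


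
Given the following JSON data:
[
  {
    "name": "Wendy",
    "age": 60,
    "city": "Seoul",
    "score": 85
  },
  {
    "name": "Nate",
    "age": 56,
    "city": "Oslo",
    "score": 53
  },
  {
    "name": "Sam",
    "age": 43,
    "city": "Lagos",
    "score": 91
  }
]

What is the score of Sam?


Looking up record where name = Sam
Record index: 2
Field 'score' = 91

ANSWER: 91


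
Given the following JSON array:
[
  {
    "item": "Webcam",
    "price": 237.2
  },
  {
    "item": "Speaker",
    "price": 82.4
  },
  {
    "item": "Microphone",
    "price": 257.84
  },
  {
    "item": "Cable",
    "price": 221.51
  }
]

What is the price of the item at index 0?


Array index 0 -> Webcam
price = 237.2

ANSWER: 237.2


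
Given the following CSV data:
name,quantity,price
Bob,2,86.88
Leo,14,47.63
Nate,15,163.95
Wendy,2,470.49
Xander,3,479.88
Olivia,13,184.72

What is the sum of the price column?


Values in 'price' column:
  Row 1: 86.88
  Row 2: 47.63
  Row 3: 163.95
  Row 4: 470.49
  Row 5: 479.88
  Row 6: 184.72
Sum = 86.88 + 47.63 + 163.95 + 470.49 + 479.88 + 184.72 = 1433.55

ANSWER: 1433.55


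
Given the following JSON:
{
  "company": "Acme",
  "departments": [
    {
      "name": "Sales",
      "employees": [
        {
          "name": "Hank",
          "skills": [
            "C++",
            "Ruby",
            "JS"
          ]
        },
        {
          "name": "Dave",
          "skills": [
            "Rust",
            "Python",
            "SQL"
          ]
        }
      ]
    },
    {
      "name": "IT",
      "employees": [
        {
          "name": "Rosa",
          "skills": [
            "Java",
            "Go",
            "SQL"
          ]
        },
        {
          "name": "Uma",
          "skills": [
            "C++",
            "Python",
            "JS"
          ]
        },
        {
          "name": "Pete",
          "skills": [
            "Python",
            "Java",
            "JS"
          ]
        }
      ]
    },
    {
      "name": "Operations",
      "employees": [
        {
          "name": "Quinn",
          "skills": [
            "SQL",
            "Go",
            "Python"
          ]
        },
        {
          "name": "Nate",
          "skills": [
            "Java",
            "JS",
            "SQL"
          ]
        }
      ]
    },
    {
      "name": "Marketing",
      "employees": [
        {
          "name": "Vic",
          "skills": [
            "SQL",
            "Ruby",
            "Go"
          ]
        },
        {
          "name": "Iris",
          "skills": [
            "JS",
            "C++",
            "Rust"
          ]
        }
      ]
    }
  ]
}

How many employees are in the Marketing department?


Path: departments[3].employees
Count: 2

ANSWER: 2


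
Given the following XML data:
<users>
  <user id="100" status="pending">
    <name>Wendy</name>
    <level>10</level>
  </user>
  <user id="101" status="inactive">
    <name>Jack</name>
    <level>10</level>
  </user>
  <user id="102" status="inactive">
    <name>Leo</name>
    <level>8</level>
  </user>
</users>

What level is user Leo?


Finding user: Leo
<level>8</level>

ANSWER: 8


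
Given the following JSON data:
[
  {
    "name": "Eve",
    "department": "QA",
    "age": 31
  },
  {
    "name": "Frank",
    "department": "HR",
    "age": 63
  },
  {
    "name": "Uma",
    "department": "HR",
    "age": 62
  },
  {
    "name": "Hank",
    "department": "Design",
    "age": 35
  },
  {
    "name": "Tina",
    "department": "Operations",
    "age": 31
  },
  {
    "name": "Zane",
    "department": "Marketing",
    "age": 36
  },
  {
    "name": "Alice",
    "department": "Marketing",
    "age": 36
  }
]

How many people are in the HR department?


Scanning records for department = HR
  Record 1: Frank
  Record 2: Uma
Count: 2

ANSWER: 2


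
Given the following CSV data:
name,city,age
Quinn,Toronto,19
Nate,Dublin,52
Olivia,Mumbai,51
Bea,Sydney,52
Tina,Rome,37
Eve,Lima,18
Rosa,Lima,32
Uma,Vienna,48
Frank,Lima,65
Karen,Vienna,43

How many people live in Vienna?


Scanning city column for 'Vienna':
  Row 8: Uma -> MATCH
  Row 10: Karen -> MATCH
Total matches: 2

ANSWER: 2


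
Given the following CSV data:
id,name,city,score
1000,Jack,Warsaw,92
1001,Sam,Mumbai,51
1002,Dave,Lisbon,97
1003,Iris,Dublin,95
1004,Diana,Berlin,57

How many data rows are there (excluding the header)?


Counting rows (excluding header):
Header: id,name,city,score
Data rows: 5

ANSWER: 5


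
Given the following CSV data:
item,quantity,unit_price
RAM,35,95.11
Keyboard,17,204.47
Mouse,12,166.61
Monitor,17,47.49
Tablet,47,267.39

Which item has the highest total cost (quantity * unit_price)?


Computing row totals:
  RAM: 3328.85
  Keyboard: 3475.99
  Mouse: 1999.32
  Monitor: 807.33
  Tablet: 12567.33
Maximum: Tablet (12567.33)

ANSWER: Tablet


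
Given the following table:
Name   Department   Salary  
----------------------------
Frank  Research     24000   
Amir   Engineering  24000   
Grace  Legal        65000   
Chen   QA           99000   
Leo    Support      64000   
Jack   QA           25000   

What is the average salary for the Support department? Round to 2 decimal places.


Support department members:
  Leo: 64000
Sum = 64000
Count = 1
Average = 64000 / 1 = 64000.00

ANSWER: 64000.00


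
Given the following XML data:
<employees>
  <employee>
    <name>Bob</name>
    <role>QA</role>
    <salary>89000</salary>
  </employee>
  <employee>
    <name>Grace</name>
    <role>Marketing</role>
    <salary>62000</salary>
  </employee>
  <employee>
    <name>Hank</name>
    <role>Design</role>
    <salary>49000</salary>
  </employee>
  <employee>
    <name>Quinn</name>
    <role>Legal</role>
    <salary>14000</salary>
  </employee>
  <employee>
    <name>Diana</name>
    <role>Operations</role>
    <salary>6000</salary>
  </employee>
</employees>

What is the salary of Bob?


Searching for <employee> with <name>Bob</name>
Found at position 1
<salary>89000</salary>

ANSWER: 89000


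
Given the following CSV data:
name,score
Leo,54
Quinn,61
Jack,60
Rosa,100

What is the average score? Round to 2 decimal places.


Scores: 54, 61, 60, 100
Sum = 275
Count = 4
Average = 275 / 4 = 68.75

ANSWER: 68.75


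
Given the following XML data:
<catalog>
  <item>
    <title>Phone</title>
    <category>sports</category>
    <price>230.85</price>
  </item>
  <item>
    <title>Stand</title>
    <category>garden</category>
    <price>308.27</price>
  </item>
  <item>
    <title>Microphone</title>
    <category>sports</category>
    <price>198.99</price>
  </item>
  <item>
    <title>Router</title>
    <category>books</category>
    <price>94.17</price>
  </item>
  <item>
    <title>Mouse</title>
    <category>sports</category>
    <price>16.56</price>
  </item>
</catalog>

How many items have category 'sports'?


Scanning <item> elements for <category>sports</category>:
  Item 1: Phone -> MATCH
  Item 3: Microphone -> MATCH
  Item 5: Mouse -> MATCH
Count: 3

ANSWER: 3


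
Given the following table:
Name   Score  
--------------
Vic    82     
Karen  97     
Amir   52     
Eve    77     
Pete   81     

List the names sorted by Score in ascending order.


Sorting by Score (ascending):
  Amir: 52
  Eve: 77
  Pete: 81
  Vic: 82
  Karen: 97


ANSWER: Amir, Eve, Pete, Vic, Karen


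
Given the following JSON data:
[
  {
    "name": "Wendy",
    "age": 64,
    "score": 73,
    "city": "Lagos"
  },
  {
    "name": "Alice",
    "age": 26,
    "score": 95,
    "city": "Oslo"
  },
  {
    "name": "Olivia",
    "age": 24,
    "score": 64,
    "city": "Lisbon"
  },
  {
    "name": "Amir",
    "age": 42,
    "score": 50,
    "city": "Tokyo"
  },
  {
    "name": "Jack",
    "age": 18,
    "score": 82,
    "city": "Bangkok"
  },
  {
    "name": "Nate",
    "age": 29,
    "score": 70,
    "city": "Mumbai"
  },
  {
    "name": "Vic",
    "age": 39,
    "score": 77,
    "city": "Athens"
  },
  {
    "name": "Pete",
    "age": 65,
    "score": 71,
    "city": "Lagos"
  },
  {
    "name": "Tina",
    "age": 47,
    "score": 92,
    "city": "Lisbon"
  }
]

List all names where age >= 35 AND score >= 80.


Checking both conditions:
  Wendy (age=64, score=73) -> no
  Alice (age=26, score=95) -> no
  Olivia (age=24, score=64) -> no
  Amir (age=42, score=50) -> no
  Jack (age=18, score=82) -> no
  Nate (age=29, score=70) -> no
  Vic (age=39, score=77) -> no
  Pete (age=65, score=71) -> no
  Tina (age=47, score=92) -> YES


ANSWER: Tina


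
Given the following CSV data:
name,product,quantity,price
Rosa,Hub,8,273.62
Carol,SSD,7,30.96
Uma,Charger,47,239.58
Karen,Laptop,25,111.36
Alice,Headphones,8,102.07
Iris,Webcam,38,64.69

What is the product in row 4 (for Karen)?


Row 4: Karen
Column 'product' = Laptop

ANSWER: Laptop


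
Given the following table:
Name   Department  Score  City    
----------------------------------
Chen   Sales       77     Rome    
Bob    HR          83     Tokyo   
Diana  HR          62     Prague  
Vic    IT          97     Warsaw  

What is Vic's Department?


Row 4: Vic
Department = IT

ANSWER: IT


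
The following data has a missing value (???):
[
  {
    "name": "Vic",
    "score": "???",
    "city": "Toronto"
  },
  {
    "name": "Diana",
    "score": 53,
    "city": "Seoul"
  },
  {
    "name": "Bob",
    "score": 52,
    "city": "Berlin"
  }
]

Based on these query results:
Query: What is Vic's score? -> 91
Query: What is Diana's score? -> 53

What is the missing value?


The missing value is Vic's score
From query: Vic's score = 91

ANSWER: 91


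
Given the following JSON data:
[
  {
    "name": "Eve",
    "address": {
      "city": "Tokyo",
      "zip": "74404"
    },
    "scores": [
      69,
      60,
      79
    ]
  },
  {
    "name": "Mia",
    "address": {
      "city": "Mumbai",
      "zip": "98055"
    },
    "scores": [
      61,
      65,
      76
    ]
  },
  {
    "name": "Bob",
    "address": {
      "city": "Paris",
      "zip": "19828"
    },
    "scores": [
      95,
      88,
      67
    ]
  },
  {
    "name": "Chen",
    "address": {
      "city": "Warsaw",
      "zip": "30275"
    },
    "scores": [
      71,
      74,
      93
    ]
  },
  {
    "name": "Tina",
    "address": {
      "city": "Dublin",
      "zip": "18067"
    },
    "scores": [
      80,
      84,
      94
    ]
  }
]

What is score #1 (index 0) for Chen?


Path: records[3].scores[0]
Value: 71

ANSWER: 71


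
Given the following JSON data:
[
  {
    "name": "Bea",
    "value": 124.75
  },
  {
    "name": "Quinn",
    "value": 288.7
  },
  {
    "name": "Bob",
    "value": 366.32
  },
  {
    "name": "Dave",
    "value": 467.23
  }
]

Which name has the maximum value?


Comparing values:
  Bea: 124.75
  Quinn: 288.7
  Bob: 366.32
  Dave: 467.23
Maximum: Dave (467.23)

ANSWER: Dave


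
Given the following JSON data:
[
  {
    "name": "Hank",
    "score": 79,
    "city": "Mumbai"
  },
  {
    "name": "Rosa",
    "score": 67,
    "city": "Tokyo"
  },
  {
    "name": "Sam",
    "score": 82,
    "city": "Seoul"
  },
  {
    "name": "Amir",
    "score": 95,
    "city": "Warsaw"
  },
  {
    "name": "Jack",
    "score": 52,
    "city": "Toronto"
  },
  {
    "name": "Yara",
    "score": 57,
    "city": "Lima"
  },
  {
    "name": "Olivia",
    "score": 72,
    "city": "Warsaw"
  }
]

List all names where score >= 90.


Filtering records where score >= 90:
  Hank (score=79) -> no
  Rosa (score=67) -> no
  Sam (score=82) -> no
  Amir (score=95) -> YES
  Jack (score=52) -> no
  Yara (score=57) -> no
  Olivia (score=72) -> no


ANSWER: Amir


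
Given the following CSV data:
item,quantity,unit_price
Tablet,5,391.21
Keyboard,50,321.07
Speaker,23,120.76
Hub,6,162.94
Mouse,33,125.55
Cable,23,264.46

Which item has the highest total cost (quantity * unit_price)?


Computing row totals:
  Tablet: 1956.05
  Keyboard: 16053.5
  Speaker: 2777.48
  Hub: 977.64
  Mouse: 4143.15
  Cable: 6082.58
Maximum: Keyboard (16053.5)

ANSWER: Keyboard


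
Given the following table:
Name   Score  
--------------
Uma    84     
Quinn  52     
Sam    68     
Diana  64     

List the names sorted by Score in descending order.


Sorting by Score (descending):
  Uma: 84
  Sam: 68
  Diana: 64
  Quinn: 52


ANSWER: Uma, Sam, Diana, Quinn


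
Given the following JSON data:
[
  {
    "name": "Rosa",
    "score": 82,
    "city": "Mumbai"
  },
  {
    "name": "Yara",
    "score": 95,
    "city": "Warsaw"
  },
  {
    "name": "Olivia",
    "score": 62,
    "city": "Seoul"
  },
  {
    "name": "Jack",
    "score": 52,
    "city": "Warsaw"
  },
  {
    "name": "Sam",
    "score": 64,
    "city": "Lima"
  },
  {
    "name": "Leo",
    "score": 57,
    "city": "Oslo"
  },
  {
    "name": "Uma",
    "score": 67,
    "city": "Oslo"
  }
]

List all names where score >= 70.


Filtering records where score >= 70:
  Rosa (score=82) -> YES
  Yara (score=95) -> YES
  Olivia (score=62) -> no
  Jack (score=52) -> no
  Sam (score=64) -> no
  Leo (score=57) -> no
  Uma (score=67) -> no


ANSWER: Rosa, Yara


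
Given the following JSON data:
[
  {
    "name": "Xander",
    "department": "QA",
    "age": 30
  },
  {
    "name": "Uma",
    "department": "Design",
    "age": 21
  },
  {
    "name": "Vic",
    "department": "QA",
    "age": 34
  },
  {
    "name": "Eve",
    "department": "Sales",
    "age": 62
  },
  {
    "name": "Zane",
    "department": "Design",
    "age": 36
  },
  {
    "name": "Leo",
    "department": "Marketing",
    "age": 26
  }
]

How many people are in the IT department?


Scanning records for department = IT
  No matches found
Count: 0

ANSWER: 0


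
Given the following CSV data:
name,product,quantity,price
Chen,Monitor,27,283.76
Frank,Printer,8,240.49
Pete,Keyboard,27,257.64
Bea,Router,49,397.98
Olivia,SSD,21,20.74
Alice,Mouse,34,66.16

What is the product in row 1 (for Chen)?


Row 1: Chen
Column 'product' = Monitor

ANSWER: Monitor


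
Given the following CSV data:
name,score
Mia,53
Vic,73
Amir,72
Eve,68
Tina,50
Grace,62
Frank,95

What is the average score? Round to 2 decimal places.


Scores: 53, 73, 72, 68, 50, 62, 95
Sum = 473
Count = 7
Average = 473 / 7 = 67.57

ANSWER: 67.57


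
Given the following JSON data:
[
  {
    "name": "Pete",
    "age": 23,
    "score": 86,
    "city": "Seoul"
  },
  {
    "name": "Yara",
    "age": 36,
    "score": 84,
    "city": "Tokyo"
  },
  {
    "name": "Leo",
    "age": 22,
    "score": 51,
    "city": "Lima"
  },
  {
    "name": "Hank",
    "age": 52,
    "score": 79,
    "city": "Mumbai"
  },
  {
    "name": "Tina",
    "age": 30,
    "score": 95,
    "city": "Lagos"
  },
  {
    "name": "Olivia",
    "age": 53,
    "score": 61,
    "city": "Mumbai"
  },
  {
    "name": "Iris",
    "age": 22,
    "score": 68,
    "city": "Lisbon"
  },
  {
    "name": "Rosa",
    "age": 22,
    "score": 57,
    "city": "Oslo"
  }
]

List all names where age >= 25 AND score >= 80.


Checking both conditions:
  Pete (age=23, score=86) -> no
  Yara (age=36, score=84) -> YES
  Leo (age=22, score=51) -> no
  Hank (age=52, score=79) -> no
  Tina (age=30, score=95) -> YES
  Olivia (age=53, score=61) -> no
  Iris (age=22, score=68) -> no
  Rosa (age=22, score=57) -> no


ANSWER: Yara, Tina


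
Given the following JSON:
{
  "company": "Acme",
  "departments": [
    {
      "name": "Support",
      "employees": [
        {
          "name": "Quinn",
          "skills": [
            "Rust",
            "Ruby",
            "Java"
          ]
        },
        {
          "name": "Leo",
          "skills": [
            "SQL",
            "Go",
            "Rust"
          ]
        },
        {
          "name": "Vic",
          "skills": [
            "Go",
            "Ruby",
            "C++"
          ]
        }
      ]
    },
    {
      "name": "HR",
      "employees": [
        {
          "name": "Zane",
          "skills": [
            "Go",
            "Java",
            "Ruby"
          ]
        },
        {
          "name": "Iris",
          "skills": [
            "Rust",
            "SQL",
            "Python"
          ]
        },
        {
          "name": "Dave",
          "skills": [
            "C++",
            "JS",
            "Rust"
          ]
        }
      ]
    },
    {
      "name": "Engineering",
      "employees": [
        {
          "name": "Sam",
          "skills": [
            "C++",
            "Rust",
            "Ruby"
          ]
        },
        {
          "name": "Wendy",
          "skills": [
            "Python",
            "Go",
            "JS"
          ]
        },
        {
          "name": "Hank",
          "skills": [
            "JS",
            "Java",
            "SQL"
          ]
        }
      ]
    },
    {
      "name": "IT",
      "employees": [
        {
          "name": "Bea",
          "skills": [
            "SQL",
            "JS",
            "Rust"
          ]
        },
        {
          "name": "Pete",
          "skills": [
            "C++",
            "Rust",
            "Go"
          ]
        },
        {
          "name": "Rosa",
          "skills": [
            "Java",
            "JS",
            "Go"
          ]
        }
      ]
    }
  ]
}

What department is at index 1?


Path: departments[1].name
Value: HR

ANSWER: HR


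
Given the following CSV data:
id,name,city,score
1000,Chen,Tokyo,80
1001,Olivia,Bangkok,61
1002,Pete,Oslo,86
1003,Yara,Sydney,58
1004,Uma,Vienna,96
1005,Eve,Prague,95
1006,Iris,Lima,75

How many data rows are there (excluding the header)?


Counting rows (excluding header):
Header: id,name,city,score
Data rows: 7

ANSWER: 7


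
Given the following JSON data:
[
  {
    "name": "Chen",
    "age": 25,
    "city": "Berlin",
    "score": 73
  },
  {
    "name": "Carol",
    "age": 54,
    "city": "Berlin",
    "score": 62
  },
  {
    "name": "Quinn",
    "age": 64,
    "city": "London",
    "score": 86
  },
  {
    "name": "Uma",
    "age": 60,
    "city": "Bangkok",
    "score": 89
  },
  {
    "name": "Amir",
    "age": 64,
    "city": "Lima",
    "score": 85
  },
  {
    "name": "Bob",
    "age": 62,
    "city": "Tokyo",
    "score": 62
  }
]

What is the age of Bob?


Looking up record where name = Bob
Record index: 5
Field 'age' = 62

ANSWER: 62


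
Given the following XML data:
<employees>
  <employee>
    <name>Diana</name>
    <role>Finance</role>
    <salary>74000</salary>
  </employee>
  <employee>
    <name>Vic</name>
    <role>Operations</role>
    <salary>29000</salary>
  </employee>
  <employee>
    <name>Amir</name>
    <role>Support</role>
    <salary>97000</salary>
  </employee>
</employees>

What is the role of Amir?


Searching for <employee> with <name>Amir</name>
Found at position 3
<role>Support</role>

ANSWER: Support


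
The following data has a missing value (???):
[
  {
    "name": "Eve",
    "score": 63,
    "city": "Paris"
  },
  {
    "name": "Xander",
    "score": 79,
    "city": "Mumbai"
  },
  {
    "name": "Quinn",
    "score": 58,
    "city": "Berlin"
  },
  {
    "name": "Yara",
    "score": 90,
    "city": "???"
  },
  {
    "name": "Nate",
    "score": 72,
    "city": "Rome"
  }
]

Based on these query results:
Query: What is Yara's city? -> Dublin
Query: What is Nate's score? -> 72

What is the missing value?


The missing value is Yara's city
From query: Yara's city = Dublin

ANSWER: Dublin


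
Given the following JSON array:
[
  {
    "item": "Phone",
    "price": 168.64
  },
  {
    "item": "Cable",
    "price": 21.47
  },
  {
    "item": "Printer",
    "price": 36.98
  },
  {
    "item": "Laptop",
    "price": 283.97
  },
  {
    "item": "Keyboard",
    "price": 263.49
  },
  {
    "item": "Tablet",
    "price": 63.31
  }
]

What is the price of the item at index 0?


Array index 0 -> Phone
price = 168.64

ANSWER: 168.64


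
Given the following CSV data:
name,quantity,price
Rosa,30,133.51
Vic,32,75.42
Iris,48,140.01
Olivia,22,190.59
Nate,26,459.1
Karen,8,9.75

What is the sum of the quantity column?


Values in 'quantity' column:
  Row 1: 30
  Row 2: 32
  Row 3: 48
  Row 4: 22
  Row 5: 26
  Row 6: 8
Sum = 30 + 32 + 48 + 22 + 26 + 8 = 166

ANSWER: 166


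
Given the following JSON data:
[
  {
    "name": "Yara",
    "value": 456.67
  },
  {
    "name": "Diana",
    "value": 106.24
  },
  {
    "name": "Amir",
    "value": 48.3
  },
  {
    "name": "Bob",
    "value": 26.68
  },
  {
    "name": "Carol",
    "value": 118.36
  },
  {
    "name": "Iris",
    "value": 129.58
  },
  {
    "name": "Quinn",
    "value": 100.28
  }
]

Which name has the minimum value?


Comparing values:
  Yara: 456.67
  Diana: 106.24
  Amir: 48.3
  Bob: 26.68
  Carol: 118.36
  Iris: 129.58
  Quinn: 100.28
Minimum: Bob (26.68)

ANSWER: Bob


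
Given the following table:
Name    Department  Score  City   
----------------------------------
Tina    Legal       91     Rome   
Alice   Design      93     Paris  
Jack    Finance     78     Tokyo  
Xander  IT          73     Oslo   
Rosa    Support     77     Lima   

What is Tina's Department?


Row 1: Tina
Department = Legal

ANSWER: Legal


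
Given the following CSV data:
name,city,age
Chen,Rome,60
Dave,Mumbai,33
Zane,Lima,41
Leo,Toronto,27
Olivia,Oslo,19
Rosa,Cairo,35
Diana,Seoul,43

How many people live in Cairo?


Scanning city column for 'Cairo':
  Row 6: Rosa -> MATCH
Total matches: 1

ANSWER: 1


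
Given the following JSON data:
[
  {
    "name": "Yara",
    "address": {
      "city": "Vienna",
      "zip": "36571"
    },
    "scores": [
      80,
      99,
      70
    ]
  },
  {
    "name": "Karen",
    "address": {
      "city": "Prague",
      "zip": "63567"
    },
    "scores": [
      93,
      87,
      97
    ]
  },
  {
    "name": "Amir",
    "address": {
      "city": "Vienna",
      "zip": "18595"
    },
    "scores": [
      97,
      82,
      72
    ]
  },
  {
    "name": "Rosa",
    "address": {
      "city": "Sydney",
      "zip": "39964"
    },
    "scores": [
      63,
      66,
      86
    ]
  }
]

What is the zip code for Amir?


Path: records[2].address.zip
Value: 18595

ANSWER: 18595


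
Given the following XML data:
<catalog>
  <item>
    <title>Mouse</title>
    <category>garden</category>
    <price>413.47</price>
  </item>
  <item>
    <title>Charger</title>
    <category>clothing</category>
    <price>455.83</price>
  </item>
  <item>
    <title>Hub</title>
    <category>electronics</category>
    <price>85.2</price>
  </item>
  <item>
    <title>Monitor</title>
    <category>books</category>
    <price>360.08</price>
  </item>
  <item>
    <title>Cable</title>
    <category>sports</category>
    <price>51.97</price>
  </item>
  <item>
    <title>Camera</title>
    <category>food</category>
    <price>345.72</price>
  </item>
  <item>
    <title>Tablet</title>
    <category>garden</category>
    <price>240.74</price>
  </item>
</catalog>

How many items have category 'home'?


Scanning <item> elements for <category>home</category>:
Count: 0

ANSWER: 0


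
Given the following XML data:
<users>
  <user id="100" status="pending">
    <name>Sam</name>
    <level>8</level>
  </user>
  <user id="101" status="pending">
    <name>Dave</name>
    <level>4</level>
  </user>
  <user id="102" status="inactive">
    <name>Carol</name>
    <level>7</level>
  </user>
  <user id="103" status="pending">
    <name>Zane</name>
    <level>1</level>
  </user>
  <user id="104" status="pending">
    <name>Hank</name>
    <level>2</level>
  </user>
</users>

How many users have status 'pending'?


Counting users with status='pending':
  Sam (id=100) -> MATCH
  Dave (id=101) -> MATCH
  Zane (id=103) -> MATCH
  Hank (id=104) -> MATCH
Count: 4

ANSWER: 4


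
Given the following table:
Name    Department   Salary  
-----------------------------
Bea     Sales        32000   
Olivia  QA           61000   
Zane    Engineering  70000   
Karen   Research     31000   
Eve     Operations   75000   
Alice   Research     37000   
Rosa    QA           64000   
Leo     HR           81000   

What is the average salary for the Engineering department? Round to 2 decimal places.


Engineering department members:
  Zane: 70000
Sum = 70000
Count = 1
Average = 70000 / 1 = 70000.00

ANSWER: 70000.00


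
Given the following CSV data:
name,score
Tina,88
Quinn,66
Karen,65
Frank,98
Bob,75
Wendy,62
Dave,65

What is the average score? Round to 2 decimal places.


Scores: 88, 66, 65, 98, 75, 62, 65
Sum = 519
Count = 7
Average = 519 / 7 = 74.14

ANSWER: 74.14


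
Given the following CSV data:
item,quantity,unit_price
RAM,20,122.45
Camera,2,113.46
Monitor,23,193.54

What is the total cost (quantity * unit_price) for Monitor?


Row: Monitor
quantity = 23
unit_price = 193.54
total = 23 * 193.54 = 4451.42

ANSWER: 4451.42


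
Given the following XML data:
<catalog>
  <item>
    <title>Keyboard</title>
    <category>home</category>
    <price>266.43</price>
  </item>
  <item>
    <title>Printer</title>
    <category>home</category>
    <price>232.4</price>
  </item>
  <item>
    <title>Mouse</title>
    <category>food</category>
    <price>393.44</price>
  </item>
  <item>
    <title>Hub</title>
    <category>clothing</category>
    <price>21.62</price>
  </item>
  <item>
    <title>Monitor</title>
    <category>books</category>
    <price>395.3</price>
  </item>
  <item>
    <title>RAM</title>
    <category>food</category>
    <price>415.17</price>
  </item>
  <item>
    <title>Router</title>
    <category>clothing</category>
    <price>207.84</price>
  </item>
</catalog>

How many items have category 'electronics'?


Scanning <item> elements for <category>electronics</category>:
Count: 0

ANSWER: 0
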